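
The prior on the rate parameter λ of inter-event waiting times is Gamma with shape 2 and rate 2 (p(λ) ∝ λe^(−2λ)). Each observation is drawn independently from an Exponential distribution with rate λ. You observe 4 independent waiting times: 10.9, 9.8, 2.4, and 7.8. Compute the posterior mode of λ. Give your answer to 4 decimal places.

λ̂_MAP = 0.1520

The Exponential(rate=λ) likelihood is ∝ λ^n e^(−λΣtᵢ). Here n = 4 and Σtᵢ = 10.9 + 9.8 + 2.4 + 7.8 = 30.9.
Posterior ∝ λe^(−2λ) · λ^4e^(−30.9λ) = λ^5e^(−32.9λ), i.e. Gamma(6, 32.9).
Mode = (a−1)/b = 5/32.9 ≈ 0.1520.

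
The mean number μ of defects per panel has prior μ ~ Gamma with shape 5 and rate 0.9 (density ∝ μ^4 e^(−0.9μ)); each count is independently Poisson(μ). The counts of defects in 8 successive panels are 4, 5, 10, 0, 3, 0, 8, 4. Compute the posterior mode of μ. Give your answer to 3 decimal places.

μ̂_MAP = 4.270

Σxᵢ = 4+5+10+0+3+0+8+4 = 34, with n = 8.
Posterior ∝ μ^4e^(−0.9μ) · μ^34e^(−8μ) = μ^38e^(−8.9μ), i.e. Gamma(shape=39, rate=8.9).
The mode of a Gamma(a, b) with a ≥ 1 (shape–rate) is (a−1)/b = 38/8.9 ≈ 4.270.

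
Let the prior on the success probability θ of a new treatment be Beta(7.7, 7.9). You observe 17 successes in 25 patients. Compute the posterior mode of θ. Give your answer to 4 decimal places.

Prior: Beta(7.7, 7.9).
Data: 17 successes in 25 trials. The binomial likelihood contributes θ^17(1−θ)^8, so the posterior is Beta(7.7+17, 7.9+8) = Beta(24.7, 15.9).
For Beta(a, b) with a, b > 1 the mode is (a−1)/(a+b−2) = 23.7/38.6 ≈ 0.6140.

θ̂_MAP = 0.6140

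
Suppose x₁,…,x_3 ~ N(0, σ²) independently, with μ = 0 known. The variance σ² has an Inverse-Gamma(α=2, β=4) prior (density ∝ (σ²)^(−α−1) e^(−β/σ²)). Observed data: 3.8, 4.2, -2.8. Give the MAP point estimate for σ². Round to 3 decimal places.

Sum of squared deviations about the known mean: SS = (3.8−0)² + (4.2−0)² + (-2.8−0)² = 39.92.
The Normal likelihood contributes (σ²)^(−n/2) exp(−SS/(2σ²)), so the posterior is Inverse-Gamma(α + n/2, β + SS/2) = Inverse-Gamma(3.5, 23.96).
The mode of Inverse-Gamma(a, b) is b/(a+1) = 23.96/4.5 ≈ 5.324.

σ̂²_MAP = 5.324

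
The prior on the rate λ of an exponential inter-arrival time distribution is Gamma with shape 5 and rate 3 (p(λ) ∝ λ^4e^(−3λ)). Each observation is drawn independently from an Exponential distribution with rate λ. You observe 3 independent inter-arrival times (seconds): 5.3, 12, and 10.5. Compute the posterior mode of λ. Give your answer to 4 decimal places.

The Exponential(rate=λ) likelihood is ∝ λ^n e^(−λΣtᵢ). Here n = 3 and Σtᵢ = 5.3 + 12 + 10.5 = 27.8.
Posterior ∝ λ^4e^(−3λ) · λ^3e^(−27.8λ) = λ^7e^(−30.8λ), i.e. Gamma(8, 30.8).
Mode = (a−1)/b = 7/30.8 ≈ 0.2273.

λ̂_MAP = 0.2273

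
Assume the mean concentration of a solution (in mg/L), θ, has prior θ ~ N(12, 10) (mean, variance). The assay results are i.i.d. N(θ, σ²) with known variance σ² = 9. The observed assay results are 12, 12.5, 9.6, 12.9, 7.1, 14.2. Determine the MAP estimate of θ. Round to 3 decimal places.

n = 6; x̄ = (12 + 12.5 + 9.6 + 12.9 + 7.1 + 14.2)/6 = 68.3/6 = 683/60 ≈ 11.3833.
For a Normal prior and Normal likelihood with known variance, the posterior is Normal; its mode equals its mean, the precision-weighted average.
Prior precision 1/σ₀² = 1/10 = 0.1; data precision n/σ² = 6/9 = 2/3.
θ̂ = (0.1·12 + (2/3)·(683/60)) / (0.1 + 2/3) = (791/90)/(23/30) = 791/69 ≈ 11.464.

θ̂_MAP = 11.464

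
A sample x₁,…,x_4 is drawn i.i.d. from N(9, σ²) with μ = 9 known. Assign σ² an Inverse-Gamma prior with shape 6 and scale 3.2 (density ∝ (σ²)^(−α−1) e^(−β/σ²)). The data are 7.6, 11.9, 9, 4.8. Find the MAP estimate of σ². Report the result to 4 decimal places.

Sum of squared deviations about the known mean: SS = (7.6−9)² + (11.9−9)² + (9−9)² + (4.8−9)² = 28.01.
The Normal likelihood contributes (σ²)^(−n/2) exp(−SS/(2σ²)), so the posterior is Inverse-Gamma(α + n/2, β + SS/2) = Inverse-Gamma(8, 17.205).
The mode of Inverse-Gamma(a, b) is b/(a+1) = 17.205/9 ≈ 1.9117.

σ̂²_MAP = 1.9117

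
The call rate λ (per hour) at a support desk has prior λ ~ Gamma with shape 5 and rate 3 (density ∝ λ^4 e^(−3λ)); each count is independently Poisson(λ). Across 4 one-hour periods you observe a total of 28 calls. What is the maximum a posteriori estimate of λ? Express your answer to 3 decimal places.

λ̂_MAP = 4.571

Σxᵢ = 28, n = 4.
Posterior ∝ λ^4e^(−3λ) · λ^28e^(−4λ) = λ^32e^(−7λ), i.e. Gamma(shape=33, rate=7).
The mode of a Gamma(a, b) with a ≥ 1 (shape–rate) is (a−1)/b = 32/7 ≈ 4.571.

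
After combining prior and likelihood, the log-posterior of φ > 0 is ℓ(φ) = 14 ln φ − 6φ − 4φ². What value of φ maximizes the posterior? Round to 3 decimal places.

ℓ'(φ) = 14/φ − 6 − 8φ. Setting this to zero and multiplying by φ: 8φ² + 6φ − 14 = 0.
φ = (−6 + √(6² + 4·8·14)) / (2·8) = (−6 + √484) / 16 = (−6 + 22)/16 = 1.
ℓ''(φ) = −14/φ² − 8 < 0, confirming a maximum.

φ̂_MAP = 1.000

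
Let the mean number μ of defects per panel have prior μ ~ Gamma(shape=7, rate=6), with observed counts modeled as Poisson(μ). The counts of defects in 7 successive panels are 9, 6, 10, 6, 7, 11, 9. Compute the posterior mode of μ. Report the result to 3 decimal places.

Σxᵢ = 9+6+10+6+7+11+9 = 58, with n = 7.
Posterior ∝ μ^6e^(−6μ) · μ^58e^(−7μ) = μ^64e^(−13μ), i.e. Gamma(shape=65, rate=13).
The mode of a Gamma(a, b) with a ≥ 1 (shape–rate) is (a−1)/b = 64/13 ≈ 4.923.

μ̂_MAP = 4.923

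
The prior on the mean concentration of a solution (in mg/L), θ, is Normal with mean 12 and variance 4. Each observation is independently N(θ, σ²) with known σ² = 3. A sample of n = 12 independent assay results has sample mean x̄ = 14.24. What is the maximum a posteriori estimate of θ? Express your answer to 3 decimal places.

θ̂_MAP = 14.108

n = 12, x̄ = 14.24.
For a Normal prior and Normal likelihood with known variance, the posterior is Normal; its mode equals its mean, the precision-weighted average.
Prior precision 1/σ₀² = 1/4 = 0.25; data precision n/σ² = 12/3 = 4.
θ̂ = (0.25·12 + 4·14.24) / (0.25 + 4) = 59.96/4.25 = 5996/425 ≈ 14.108.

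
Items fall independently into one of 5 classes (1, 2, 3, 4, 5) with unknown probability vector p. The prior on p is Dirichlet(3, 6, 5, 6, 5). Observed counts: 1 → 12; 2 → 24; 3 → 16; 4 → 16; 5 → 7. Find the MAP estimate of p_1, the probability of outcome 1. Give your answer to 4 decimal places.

The posterior is Dirichlet(αᵢ + nᵢ) = Dirichlet(15, 30, 21, 22, 12).
For a Dirichlet(a₁,…,a_K) with all aᵢ > 1, the mode has j-th component (aⱼ − 1)/(Σaᵢ − K).
Here Σaᵢ = 100 and K = 5, so p_1 = (15 − 1)/(100 − 5) = 14/95 ≈ 0.1474.

MAP estimate: 0.1474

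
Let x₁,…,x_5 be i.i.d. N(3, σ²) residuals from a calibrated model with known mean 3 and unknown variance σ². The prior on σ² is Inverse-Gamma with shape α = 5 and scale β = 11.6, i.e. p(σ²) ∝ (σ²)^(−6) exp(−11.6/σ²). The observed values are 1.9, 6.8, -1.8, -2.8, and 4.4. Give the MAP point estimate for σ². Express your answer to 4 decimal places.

σ̂²_MAP = 5.7347

Sum of squared deviations about the known mean: SS = (1.9−3)² + (6.8−3)² + (-1.8−3)² + (-2.8−3)² + (4.4−3)² = 74.29.
The Normal likelihood contributes (σ²)^(−n/2) exp(−SS/(2σ²)), so the posterior is Inverse-Gamma(α + n/2, β + SS/2) = Inverse-Gamma(7.5, 48.745).
The mode of Inverse-Gamma(a, b) is b/(a+1) = 48.745/8.5 ≈ 5.7347.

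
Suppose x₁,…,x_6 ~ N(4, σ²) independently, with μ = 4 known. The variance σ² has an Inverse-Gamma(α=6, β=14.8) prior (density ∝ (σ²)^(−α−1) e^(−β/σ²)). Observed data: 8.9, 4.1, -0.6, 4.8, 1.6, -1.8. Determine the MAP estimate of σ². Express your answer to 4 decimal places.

σ̂²_MAP = 5.7410

Sum of squared deviations about the known mean: SS = (8.9−4)² + (4.1−4)² + (-0.6−4)² + (4.8−4)² + (1.6−4)² + (-1.8−4)² = 85.22.
The Normal likelihood contributes (σ²)^(−n/2) exp(−SS/(2σ²)), so the posterior is Inverse-Gamma(α + n/2, β + SS/2) = Inverse-Gamma(9, 57.41).
The mode of Inverse-Gamma(a, b) is b/(a+1) = 57.41/10 ≈ 5.7410.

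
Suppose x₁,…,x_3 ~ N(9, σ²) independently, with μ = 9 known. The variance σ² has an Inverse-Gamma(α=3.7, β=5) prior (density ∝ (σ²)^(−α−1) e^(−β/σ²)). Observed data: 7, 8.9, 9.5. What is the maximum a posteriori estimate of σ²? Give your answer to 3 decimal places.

σ̂²_MAP = 1.150

Sum of squared deviations about the known mean: SS = (7−9)² + (8.9−9)² + (9.5−9)² = 4.26.
The Normal likelihood contributes (σ²)^(−n/2) exp(−SS/(2σ²)), so the posterior is Inverse-Gamma(α + n/2, β + SS/2) = Inverse-Gamma(5.2, 7.13).
The mode of Inverse-Gamma(a, b) is b/(a+1) = 7.13/6.2 ≈ 1.150.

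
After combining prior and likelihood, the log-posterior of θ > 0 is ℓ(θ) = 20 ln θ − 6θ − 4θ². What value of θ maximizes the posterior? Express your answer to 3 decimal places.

ℓ'(θ) = 20/θ − 6 − 8θ. Setting this to zero and multiplying by θ: 8θ² + 6θ − 20 = 0.
θ = (−6 + √(6² + 4·8·20)) / (2·8) = (−6 + √676) / 16 = (−6 + 26)/16 = 5/4.
ℓ''(θ) = −20/θ² − 8 < 0, confirming a maximum.

θ̂_MAP = 1.250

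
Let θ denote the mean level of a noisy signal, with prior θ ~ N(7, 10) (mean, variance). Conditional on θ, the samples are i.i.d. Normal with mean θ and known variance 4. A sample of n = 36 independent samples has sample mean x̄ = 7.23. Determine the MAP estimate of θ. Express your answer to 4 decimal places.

n = 36, x̄ = 7.23.
For a Normal prior and Normal likelihood with known variance, the posterior is Normal; its mode equals its mean, the precision-weighted average.
Prior precision 1/σ₀² = 1/10 = 0.1; data precision n/σ² = 36/4 = 9.
θ̂ = (0.1·7 + 9·7.23) / (0.1 + 9) = 65.77/9.1 = 6577/910 ≈ 7.2275.

θ̂_MAP = 7.2275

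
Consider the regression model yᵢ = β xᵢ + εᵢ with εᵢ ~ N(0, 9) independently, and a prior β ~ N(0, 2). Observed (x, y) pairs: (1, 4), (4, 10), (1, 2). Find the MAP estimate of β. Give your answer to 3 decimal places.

log p(β | y) = −Σ(yᵢ − βxᵢ)²/(2·9) − β²/(2·2) + const.
Setting the derivative to zero: Σxᵢ(yᵢ − βxᵢ)/9 − β/2 = 0, so β = Σxᵢyᵢ / (Σxᵢ² + σ²/τ²).
Σxᵢyᵢ = 1·4 + 4·10 + 1·2 = 46; Σxᵢ² = 18; σ²/τ² = 4.5.
β̂_MAP = 46 / (18 + 4.5) = 46/22.5 ≈ 2.044.

β̂_MAP = 2.044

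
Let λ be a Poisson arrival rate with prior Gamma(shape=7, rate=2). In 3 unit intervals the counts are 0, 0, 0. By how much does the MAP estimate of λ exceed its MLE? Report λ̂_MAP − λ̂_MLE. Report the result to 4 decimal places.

Σxᵢ = 0. Posterior is Gamma(7, 5); MAP = (7−1)/5 = 6/5 ≈ 1.20000.
MLE = x̄ = 0/3 ≈ 0.00000.
Difference = 6/5 − 0/3 = 6/5 ≈ 1.2000.

MAP − MLE = 1.2000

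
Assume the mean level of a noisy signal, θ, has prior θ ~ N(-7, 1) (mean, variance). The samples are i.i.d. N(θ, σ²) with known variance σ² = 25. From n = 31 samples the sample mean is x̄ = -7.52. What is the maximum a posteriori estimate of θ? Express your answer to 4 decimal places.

θ̂_MAP = -7.2879

n = 31, x̄ = -7.52.
For a Normal prior and Normal likelihood with known variance, the posterior is Normal; its mode equals its mean, the precision-weighted average.
Prior precision 1/σ₀² = 1/1 = 1; data precision n/σ² = 31/25 = 1.24.
θ̂ = (1·(-7) + 1.24·(-7.52)) / (1 + 1.24) = (-16.3248)/2.24 = -10203/1400 ≈ -7.2879.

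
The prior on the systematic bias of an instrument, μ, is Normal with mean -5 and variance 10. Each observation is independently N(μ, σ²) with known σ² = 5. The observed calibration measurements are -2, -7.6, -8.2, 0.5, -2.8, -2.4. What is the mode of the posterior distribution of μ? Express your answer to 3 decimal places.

n = 6; x̄ = ((-2) + (-7.6) + (-8.2) + 0.5 + (-2.8) + (-2.4))/6 = -22.5/6 = -3.75.
For a Normal prior and Normal likelihood with known variance, the posterior is Normal; its mode equals its mean, the precision-weighted average.
Prior precision 1/σ₀² = 1/10 = 0.1; data precision n/σ² = 6/5 = 1.2.
μ̂ = (0.1·(-5) + 1.2·(-3.75)) / (0.1 + 1.2) = (-5)/1.3 = -50/13 ≈ -3.846.

μ̂_MAP = -3.846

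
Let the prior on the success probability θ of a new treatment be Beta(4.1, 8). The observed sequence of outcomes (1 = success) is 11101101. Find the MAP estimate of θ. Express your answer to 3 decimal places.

Prior: Beta(4.1, 8).
Data: 6 successes in 8 trials (from the sequence). The binomial likelihood contributes θ^6(1−θ)^2, so the posterior is Beta(4.1+6, 8+2) = Beta(10.1, 10).
For Beta(a, b) with a, b > 1 the mode is (a−1)/(a+b−2) = 9.1/18.1 ≈ 0.503.

θ̂_MAP = 0.503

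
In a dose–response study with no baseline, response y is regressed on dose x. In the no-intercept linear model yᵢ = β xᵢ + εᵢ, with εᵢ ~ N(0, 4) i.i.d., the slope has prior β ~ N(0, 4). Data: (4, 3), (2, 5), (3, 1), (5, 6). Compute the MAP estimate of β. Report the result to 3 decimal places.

β̂_MAP = 1.000

log p(β | y) = −Σ(yᵢ − βxᵢ)²/(2·4) − β²/(2·4) + const.
Setting the derivative to zero: Σxᵢ(yᵢ − βxᵢ)/4 − β/4 = 0, so β = Σxᵢyᵢ / (Σxᵢ² + σ²/τ²).
Σxᵢyᵢ = 4·3 + 2·5 + 3·1 + 5·6 = 55; Σxᵢ² = 54; σ²/τ² = 1.
β̂_MAP = 55 / (54 + 1) = 55/55 ≈ 1.000.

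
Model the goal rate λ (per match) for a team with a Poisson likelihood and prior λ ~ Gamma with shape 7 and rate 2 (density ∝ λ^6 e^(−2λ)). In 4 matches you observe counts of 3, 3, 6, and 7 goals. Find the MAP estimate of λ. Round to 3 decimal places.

λ̂_MAP = 4.167

Σxᵢ = 3+3+6+7 = 19, with n = 4.
Posterior ∝ λ^6e^(−2λ) · λ^19e^(−4λ) = λ^25e^(−6λ), i.e. Gamma(shape=26, rate=6).
The mode of a Gamma(a, b) with a ≥ 1 (shape–rate) is (a−1)/b = 25/6 ≈ 4.167.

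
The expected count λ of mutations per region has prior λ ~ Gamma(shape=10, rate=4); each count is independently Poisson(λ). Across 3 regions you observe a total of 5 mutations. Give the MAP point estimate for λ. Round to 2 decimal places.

Σxᵢ = 5, n = 3.
Posterior ∝ λ^9e^(−4λ) · λ^5e^(−3λ) = λ^14e^(−7λ), i.e. Gamma(shape=15, rate=7).
The mode of a Gamma(a, b) with a ≥ 1 (shape–rate) is (a−1)/b = 14/7 ≈ 2.00.

λ̂_MAP = 2.00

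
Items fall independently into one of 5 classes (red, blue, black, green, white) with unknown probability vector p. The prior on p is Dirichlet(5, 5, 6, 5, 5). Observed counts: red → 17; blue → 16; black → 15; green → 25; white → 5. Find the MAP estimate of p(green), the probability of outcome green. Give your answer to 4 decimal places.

MAP estimate of p(green) = 0.2929

The posterior is Dirichlet(αᵢ + nᵢ) = Dirichlet(22, 21, 21, 30, 10).
For a Dirichlet(a₁,…,a_K) with all aᵢ > 1, the mode has j-th component (aⱼ − 1)/(Σaᵢ − K).
Here Σaᵢ = 104 and K = 5, so p(green) = (30 − 1)/(104 − 5) = 29/99 ≈ 0.2929.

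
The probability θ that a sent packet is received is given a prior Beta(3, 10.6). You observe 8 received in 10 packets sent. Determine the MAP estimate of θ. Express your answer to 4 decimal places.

θ̂_MAP = 0.4630

Prior: Beta(3, 10.6).
Data: 8 successes in 10 trials. The binomial likelihood contributes θ^8(1−θ)^2, so the posterior is Beta(3+8, 10.6+2) = Beta(11, 12.6).
For Beta(a, b) with a, b > 1 the mode is (a−1)/(a+b−2) = 10/21.6 ≈ 0.4630.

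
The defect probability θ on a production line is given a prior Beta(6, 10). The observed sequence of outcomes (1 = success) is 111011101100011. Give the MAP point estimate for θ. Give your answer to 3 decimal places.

θ̂_MAP = 0.517

Prior: Beta(6, 10).
Data: 10 successes in 15 trials (from the sequence). The binomial likelihood contributes θ^10(1−θ)^5, so the posterior is Beta(6+10, 10+5) = Beta(16, 15).
For Beta(a, b) with a, b > 1 the mode is (a−1)/(a+b−2) = 15/29 ≈ 0.517.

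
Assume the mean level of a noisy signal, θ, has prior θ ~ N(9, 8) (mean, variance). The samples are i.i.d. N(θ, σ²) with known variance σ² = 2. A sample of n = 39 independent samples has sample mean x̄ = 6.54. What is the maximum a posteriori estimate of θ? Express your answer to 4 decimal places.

θ̂_MAP = 6.5557

n = 39, x̄ = 6.54.
For a Normal prior and Normal likelihood with known variance, the posterior is Normal; its mode equals its mean, the precision-weighted average.
Prior precision 1/σ₀² = 1/8 = 0.125; data precision n/σ² = 39/2 = 19.5.
θ̂ = (0.125·9 + 19.5·6.54) / (0.125 + 19.5) = 128.655/19.625 = 25731/3925 ≈ 6.5557.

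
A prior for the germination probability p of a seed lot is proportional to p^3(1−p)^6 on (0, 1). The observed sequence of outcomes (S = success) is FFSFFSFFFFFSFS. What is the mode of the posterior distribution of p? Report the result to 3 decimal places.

The prior density ∝ p^3(1−p)^6 is the kernel of Beta(4, 7).
Data: 4 successes in 14 trials (from the sequence). The binomial likelihood contributes p^4(1−p)^10, so the posterior is Beta(4+4, 7+10) = Beta(8, 17).
For Beta(a, b) with a, b > 1 the mode is (a−1)/(a+b−2) = 7/23 ≈ 0.304.

p̂_MAP = 0.304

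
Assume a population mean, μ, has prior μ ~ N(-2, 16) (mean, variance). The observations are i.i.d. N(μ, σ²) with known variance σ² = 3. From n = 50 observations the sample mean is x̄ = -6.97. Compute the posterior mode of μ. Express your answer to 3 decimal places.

μ̂_MAP = -6.951

n = 50, x̄ = -6.97.
For a Normal prior and Normal likelihood with known variance, the posterior is Normal; its mode equals its mean, the precision-weighted average.
Prior precision 1/σ₀² = 1/16 = 0.0625; data precision n/σ² = 50/3.
μ̂ = (0.0625·(-2) + (50/3)·(-6.97)) / (0.0625 + 50/3) = (-2791/24)/(803/48) = -5582/803 ≈ -6.951.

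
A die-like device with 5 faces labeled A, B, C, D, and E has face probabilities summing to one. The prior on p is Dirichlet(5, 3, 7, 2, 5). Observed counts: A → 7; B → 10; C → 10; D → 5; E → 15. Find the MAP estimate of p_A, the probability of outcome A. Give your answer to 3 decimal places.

The posterior is Dirichlet(αᵢ + nᵢ) = Dirichlet(12, 13, 17, 7, 20).
For a Dirichlet(a₁,…,a_K) with all aᵢ > 1, the mode has j-th component (aⱼ − 1)/(Σaᵢ − K).
Here Σaᵢ = 69 and K = 5, so p_A = (12 − 1)/(69 − 5) = 11/64 ≈ 0.172.

MAP estimate of p_A = 0.172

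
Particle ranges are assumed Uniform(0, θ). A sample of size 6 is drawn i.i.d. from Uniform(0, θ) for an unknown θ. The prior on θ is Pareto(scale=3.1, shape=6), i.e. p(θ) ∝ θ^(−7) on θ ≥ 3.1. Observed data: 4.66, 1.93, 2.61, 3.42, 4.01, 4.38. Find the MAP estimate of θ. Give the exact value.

θ̂_MAP = 4.66

The Uniform(0, θ) likelihood is θ^(−n) for θ ≥ max(xᵢ), zero otherwise. Here max(xᵢ) = 4.66.
Posterior ∝ θ^(−7) · θ^(−6) = θ^(−13) on θ ≥ max(3.1, 4.66) = 4.66.
This density is strictly decreasing in θ, so the posterior mode lies at the lower boundary of the support.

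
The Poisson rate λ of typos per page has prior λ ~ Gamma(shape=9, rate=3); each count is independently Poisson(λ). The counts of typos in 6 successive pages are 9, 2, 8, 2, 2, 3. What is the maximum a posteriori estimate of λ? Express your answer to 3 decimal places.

Σxᵢ = 9+2+8+2+2+3 = 26, with n = 6.
Posterior ∝ λ^8e^(−3λ) · λ^26e^(−6λ) = λ^34e^(−9λ), i.e. Gamma(shape=35, rate=9).
The mode of a Gamma(a, b) with a ≥ 1 (shape–rate) is (a−1)/b = 34/9 ≈ 3.778.

λ̂_MAP = 3.778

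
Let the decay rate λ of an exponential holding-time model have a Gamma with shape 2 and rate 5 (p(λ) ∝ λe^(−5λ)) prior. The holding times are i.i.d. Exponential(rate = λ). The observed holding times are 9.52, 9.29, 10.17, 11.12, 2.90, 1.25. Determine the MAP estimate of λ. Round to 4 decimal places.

The Exponential(rate=λ) likelihood is ∝ λ^n e^(−λΣtᵢ). Here n = 6 and Σtᵢ = 9.52 + 9.29 + 10.17 + 11.12 + 2.90 + 1.25 = 44.25.
Posterior ∝ λe^(−5λ) · λ^6e^(−44.25λ) = λ^7e^(−49.25λ), i.e. Gamma(8, 49.25).
Mode = (a−1)/b = 7/49.25 ≈ 0.1421.

λ̂_MAP = 0.1421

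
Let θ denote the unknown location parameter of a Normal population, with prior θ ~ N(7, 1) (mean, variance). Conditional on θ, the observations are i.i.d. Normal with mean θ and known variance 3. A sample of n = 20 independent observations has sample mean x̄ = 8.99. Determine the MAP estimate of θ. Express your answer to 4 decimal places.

θ̂_MAP = 8.7304

n = 20, x̄ = 8.99.
For a Normal prior and Normal likelihood with known variance, the posterior is Normal; its mode equals its mean, the precision-weighted average.
Prior precision 1/σ₀² = 1/1 = 1; data precision n/σ² = 20/3.
θ̂ = (1·7 + (20/3)·8.99) / (1 + 20/3) = (1004/15)/(23/3) = 1004/115 ≈ 8.7304.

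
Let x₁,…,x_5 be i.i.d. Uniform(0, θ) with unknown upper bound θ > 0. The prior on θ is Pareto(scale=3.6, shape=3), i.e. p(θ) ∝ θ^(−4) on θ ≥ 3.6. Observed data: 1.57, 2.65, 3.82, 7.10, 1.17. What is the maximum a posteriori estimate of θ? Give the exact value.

The Uniform(0, θ) likelihood is θ^(−n) for θ ≥ max(xᵢ), zero otherwise. Here max(xᵢ) = 7.10.
Posterior ∝ θ^(−4) · θ^(−5) = θ^(−9) on θ ≥ max(3.6, 7.10) = 7.10.
This density is strictly decreasing in θ, so the posterior mode lies at the lower boundary of the support.

θ̂_MAP = 7.10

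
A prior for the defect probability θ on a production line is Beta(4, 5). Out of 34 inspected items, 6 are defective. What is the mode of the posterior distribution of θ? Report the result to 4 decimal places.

θ̂_MAP = 0.2195

Prior: Beta(4, 5).
Data: 6 successes in 34 trials. The binomial likelihood contributes θ^6(1−θ)^28, so the posterior is Beta(4+6, 5+28) = Beta(10, 33).
For Beta(a, b) with a, b > 1 the mode is (a−1)/(a+b−2) = 9/41 ≈ 0.2195.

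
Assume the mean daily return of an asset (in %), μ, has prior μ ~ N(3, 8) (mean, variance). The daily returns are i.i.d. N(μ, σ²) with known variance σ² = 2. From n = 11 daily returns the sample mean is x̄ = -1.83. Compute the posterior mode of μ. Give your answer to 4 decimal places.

μ̂_MAP = -1.7227

n = 11, x̄ = -1.83.
For a Normal prior and Normal likelihood with known variance, the posterior is Normal; its mode equals its mean, the precision-weighted average.
Prior precision 1/σ₀² = 1/8 = 0.125; data precision n/σ² = 11/2 = 5.5.
μ̂ = (0.125·3 + 5.5·(-1.83)) / (0.125 + 5.5) = (-9.69)/5.625 = -646/375 ≈ -1.7227.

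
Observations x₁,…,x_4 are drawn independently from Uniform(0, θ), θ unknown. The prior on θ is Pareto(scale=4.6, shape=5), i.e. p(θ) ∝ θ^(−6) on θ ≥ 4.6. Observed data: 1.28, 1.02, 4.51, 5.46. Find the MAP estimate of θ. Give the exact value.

θ̂_MAP = 5.46

The Uniform(0, θ) likelihood is θ^(−n) for θ ≥ max(xᵢ), zero otherwise. Here max(xᵢ) = 5.46.
Posterior ∝ θ^(−6) · θ^(−4) = θ^(−10) on θ ≥ max(4.6, 5.46) = 5.46.
This density is strictly decreasing in θ, so the posterior mode lies at the lower boundary of the support.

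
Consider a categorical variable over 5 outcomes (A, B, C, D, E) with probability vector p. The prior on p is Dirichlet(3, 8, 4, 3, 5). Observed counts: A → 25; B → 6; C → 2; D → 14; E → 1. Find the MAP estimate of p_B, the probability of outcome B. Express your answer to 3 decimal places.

The posterior is Dirichlet(αᵢ + nᵢ) = Dirichlet(28, 14, 6, 17, 6).
For a Dirichlet(a₁,…,a_K) with all aᵢ > 1, the mode has j-th component (aⱼ − 1)/(Σaᵢ − K).
Here Σaᵢ = 71 and K = 5, so p_B = (14 − 1)/(71 − 5) = 13/66 ≈ 0.197.

MAP estimate of p_B = 0.197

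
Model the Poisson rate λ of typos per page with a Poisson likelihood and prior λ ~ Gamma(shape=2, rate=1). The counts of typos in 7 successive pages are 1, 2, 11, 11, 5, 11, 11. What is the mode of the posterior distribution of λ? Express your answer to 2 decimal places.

Σxᵢ = 1+2+11+11+5+11+11 = 52, with n = 7.
Posterior ∝ λe^(−1λ) · λ^52e^(−7λ) = λ^53e^(−8λ), i.e. Gamma(shape=54, rate=8).
The mode of a Gamma(a, b) with a ≥ 1 (shape–rate) is (a−1)/b = 53/8 ≈ 6.63.

λ̂_MAP = 6.63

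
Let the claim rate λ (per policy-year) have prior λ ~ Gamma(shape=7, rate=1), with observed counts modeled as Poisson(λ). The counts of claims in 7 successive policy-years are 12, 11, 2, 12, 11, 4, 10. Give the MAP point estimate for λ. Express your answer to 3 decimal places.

λ̂_MAP = 8.500

Σxᵢ = 12+11+2+12+11+4+10 = 62, with n = 7.
Posterior ∝ λ^6e^(−1λ) · λ^62e^(−7λ) = λ^68e^(−8λ), i.e. Gamma(shape=69, rate=8).
The mode of a Gamma(a, b) with a ≥ 1 (shape–rate) is (a−1)/b = 68/8 ≈ 8.500.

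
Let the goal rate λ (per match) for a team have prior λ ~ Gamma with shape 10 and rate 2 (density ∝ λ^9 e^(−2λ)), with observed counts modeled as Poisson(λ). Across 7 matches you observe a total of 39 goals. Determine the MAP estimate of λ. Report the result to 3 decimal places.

Σxᵢ = 39, n = 7.
Posterior ∝ λ^9e^(−2λ) · λ^39e^(−7λ) = λ^48e^(−9λ), i.e. Gamma(shape=49, rate=9).
The mode of a Gamma(a, b) with a ≥ 1 (shape–rate) is (a−1)/b = 48/9 ≈ 5.333.

λ̂_MAP = 5.333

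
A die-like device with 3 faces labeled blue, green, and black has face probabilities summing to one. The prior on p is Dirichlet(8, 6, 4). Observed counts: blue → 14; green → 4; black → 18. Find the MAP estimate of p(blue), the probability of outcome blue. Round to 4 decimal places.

The posterior is Dirichlet(αᵢ + nᵢ) = Dirichlet(22, 10, 22).
For a Dirichlet(a₁,…,a_K) with all aᵢ > 1, the mode has j-th component (aⱼ − 1)/(Σaᵢ − K).
Here Σaᵢ = 54 and K = 3, so p(blue) = (22 − 1)/(54 − 3) = 21/51 ≈ 0.4118.

MAP estimate of p(blue) = 0.4118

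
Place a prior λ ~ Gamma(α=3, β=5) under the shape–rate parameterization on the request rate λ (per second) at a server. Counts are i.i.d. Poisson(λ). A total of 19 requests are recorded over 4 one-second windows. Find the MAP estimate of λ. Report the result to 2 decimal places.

λ̂_MAP = 2.33

Σxᵢ = 19, n = 4.
Posterior ∝ λ^2e^(−5λ) · λ^19e^(−4λ) = λ^21e^(−9λ), i.e. Gamma(shape=22, rate=9).
The mode of a Gamma(a, b) with a ≥ 1 (shape–rate) is (a−1)/b = 21/9 ≈ 2.33.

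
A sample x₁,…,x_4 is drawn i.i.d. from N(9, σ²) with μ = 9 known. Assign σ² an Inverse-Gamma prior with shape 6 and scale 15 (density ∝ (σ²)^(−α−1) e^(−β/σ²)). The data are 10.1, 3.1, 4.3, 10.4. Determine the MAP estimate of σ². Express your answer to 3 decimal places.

σ̂²_MAP = 5.004

Sum of squared deviations about the known mean: SS = (10.1−9)² + (3.1−9)² + (4.3−9)² + (10.4−9)² = 60.07.
The Normal likelihood contributes (σ²)^(−n/2) exp(−SS/(2σ²)), so the posterior is Inverse-Gamma(α + n/2, β + SS/2) = Inverse-Gamma(8, 45.035).
The mode of Inverse-Gamma(a, b) is b/(a+1) = 45.035/9 ≈ 5.004.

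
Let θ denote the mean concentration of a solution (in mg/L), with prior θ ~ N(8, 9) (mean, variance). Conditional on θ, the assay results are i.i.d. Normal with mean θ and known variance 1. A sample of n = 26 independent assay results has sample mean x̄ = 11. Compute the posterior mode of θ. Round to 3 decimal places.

θ̂_MAP = 10.987

n = 26, x̄ = 11.
For a Normal prior and Normal likelihood with known variance, the posterior is Normal; its mode equals its mean, the precision-weighted average.
Prior precision 1/σ₀² = 1/9; data precision n/σ² = 26/1 = 26.
θ̂ = ((1/9)·8 + 26·11) / (1/9 + 26) = (2582/9)/(235/9) = 2582/235 ≈ 10.987.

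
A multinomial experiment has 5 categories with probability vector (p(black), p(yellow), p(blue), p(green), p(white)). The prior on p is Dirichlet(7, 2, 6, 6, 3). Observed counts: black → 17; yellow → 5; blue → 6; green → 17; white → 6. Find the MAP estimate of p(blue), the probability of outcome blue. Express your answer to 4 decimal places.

The posterior is Dirichlet(αᵢ + nᵢ) = Dirichlet(24, 7, 12, 23, 9).
For a Dirichlet(a₁,…,a_K) with all aᵢ > 1, the mode has j-th component (aⱼ − 1)/(Σaᵢ − K).
Here Σaᵢ = 75 and K = 5, so p(blue) = (12 − 1)/(75 − 5) = 11/70 ≈ 0.1571.

MAP estimate of p(blue) = 0.1571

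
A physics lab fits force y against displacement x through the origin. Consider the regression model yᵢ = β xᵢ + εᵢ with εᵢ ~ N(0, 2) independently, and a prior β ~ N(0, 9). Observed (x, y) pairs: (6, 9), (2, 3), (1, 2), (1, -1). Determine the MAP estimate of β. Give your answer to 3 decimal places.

log p(β | y) = −Σ(yᵢ − βxᵢ)²/(2·2) − β²/(2·9) + const.
Setting the derivative to zero: Σxᵢ(yᵢ − βxᵢ)/2 − β/9 = 0, so β = Σxᵢyᵢ / (Σxᵢ² + σ²/τ²).
Σxᵢyᵢ = 6·9 + 2·3 + 1·2 + 1·(-1) = 61; Σxᵢ² = 42; σ²/τ² = 2/9.
β̂_MAP = 61 / (42 + 2/9) = 61/(380/9) = 549/380 ≈ 1.445.

β̂_MAP = 1.445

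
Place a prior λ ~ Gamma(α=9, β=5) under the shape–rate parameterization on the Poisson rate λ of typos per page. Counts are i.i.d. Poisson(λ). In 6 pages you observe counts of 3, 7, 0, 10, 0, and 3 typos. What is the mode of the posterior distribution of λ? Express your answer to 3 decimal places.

λ̂_MAP = 2.818

Σxᵢ = 3+7+0+10+0+3 = 23, with n = 6.
Posterior ∝ λ^8e^(−5λ) · λ^23e^(−6λ) = λ^31e^(−11λ), i.e. Gamma(shape=32, rate=11).
The mode of a Gamma(a, b) with a ≥ 1 (shape–rate) is (a−1)/b = 31/11 ≈ 2.818.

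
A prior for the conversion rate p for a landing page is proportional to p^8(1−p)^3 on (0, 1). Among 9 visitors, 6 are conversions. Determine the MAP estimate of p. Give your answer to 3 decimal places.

The prior density ∝ p^8(1−p)^3 is the kernel of Beta(9, 4).
Data: 6 successes in 9 trials. The binomial likelihood contributes p^6(1−p)^3, so the posterior is Beta(9+6, 4+3) = Beta(15, 7).
For Beta(a, b) with a, b > 1 the mode is (a−1)/(a+b−2) = 14/20 ≈ 0.700.

p̂_MAP = 0.700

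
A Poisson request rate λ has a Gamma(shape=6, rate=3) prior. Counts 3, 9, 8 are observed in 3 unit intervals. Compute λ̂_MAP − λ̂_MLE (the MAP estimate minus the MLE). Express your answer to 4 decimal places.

Σxᵢ = 20. Posterior is Gamma(26, 6); MAP = (26−1)/6 = 25/6 ≈ 4.16667.
MLE = x̄ = 20/3 ≈ 6.66667.
Difference = 25/6 − 20/3 = -5/2 ≈ -2.5000.

MAP − MLE = -2.5000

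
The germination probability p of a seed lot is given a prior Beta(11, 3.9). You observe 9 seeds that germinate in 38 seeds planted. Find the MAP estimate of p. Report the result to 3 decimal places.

Prior: Beta(11, 3.9).
Data: 9 successes in 38 trials. The binomial likelihood contributes p^9(1−p)^29, so the posterior is Beta(11+9, 3.9+29) = Beta(20, 32.9).
For Beta(a, b) with a, b > 1 the mode is (a−1)/(a+b−2) = 19/50.9 ≈ 0.373.

p̂_MAP = 0.373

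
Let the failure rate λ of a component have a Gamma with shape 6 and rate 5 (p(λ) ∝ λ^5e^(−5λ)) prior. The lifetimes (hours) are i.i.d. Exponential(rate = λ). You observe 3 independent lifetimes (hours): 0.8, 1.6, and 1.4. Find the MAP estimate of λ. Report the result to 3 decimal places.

The Exponential(rate=λ) likelihood is ∝ λ^n e^(−λΣtᵢ). Here n = 3 and Σtᵢ = 0.8 + 1.6 + 1.4 = 3.8.
Posterior ∝ λ^5e^(−5λ) · λ^3e^(−3.8λ) = λ^8e^(−8.8λ), i.e. Gamma(9, 8.8).
Mode = (a−1)/b = 8/8.8 ≈ 0.909.

λ̂_MAP = 0.909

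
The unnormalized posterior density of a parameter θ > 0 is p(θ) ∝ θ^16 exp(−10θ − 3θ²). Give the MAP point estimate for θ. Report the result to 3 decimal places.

ℓ'(θ) = 16/θ − 10 − 6θ. Setting this to zero and multiplying by θ: 6θ² + 10θ − 16 = 0.
θ = (−10 + √(10² + 4·6·16)) / (2·6) = (−10 + √484) / 12 = (−10 + 22)/12 = 1.
ℓ''(θ) = −16/θ² − 6 < 0, confirming a maximum.

θ̂_MAP = 1.000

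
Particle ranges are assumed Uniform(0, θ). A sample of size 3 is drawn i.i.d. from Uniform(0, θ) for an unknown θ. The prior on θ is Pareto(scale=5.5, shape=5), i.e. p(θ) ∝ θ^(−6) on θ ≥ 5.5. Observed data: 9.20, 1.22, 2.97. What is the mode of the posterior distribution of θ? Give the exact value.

The Uniform(0, θ) likelihood is θ^(−n) for θ ≥ max(xᵢ), zero otherwise. Here max(xᵢ) = 9.20.
Posterior ∝ θ^(−6) · θ^(−3) = θ^(−9) on θ ≥ max(5.5, 9.20) = 9.20.
This density is strictly decreasing in θ, so the posterior mode lies at the lower boundary of the support.

θ̂_MAP = 9.20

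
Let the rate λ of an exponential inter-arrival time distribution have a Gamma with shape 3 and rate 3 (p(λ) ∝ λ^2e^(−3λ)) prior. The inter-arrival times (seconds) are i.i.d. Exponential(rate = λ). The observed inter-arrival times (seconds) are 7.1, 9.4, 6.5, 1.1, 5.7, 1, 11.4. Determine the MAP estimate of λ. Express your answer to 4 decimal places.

The Exponential(rate=λ) likelihood is ∝ λ^n e^(−λΣtᵢ). Here n = 7 and Σtᵢ = 7.1 + 9.4 + 6.5 + 1.1 + 5.7 + 1 + 11.4 = 42.2.
Posterior ∝ λ^2e^(−3λ) · λ^7e^(−42.2λ) = λ^9e^(−45.2λ), i.e. Gamma(10, 45.2).
Mode = (a−1)/b = 9/45.2 ≈ 0.1991.

λ̂_MAP = 0.1991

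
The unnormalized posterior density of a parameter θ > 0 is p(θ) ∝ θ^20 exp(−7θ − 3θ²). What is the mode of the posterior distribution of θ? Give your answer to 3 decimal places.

ℓ'(θ) = 20/θ − 7 − 6θ. Setting this to zero and multiplying by θ: 6θ² + 7θ − 20 = 0.
θ = (−7 + √(7² + 4·6·20)) / (2·6) = (−7 + √529) / 12 = (−7 + 23)/12 = 4/3.
ℓ''(θ) = −20/θ² − 6 < 0, confirming a maximum.

θ̂_MAP = 1.333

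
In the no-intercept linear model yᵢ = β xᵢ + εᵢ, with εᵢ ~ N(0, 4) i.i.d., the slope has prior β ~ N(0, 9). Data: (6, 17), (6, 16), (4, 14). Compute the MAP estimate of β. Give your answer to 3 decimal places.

β̂_MAP = 2.872

log p(β | y) = −Σ(yᵢ − βxᵢ)²/(2·4) − β²/(2·9) + const.
Setting the derivative to zero: Σxᵢ(yᵢ − βxᵢ)/4 − β/9 = 0, so β = Σxᵢyᵢ / (Σxᵢ² + σ²/τ²).
Σxᵢyᵢ = 6·17 + 6·16 + 4·14 = 254; Σxᵢ² = 88; σ²/τ² = 4/9.
β̂_MAP = 254 / (88 + 4/9) = 254/(796/9) = 1143/398 ≈ 2.872.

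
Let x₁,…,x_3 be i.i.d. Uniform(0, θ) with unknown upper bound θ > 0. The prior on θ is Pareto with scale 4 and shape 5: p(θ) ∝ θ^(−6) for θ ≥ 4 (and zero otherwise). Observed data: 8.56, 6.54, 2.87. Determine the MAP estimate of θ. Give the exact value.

The Uniform(0, θ) likelihood is θ^(−n) for θ ≥ max(xᵢ), zero otherwise. Here max(xᵢ) = 8.56.
Posterior ∝ θ^(−6) · θ^(−3) = θ^(−9) on θ ≥ max(4, 8.56) = 8.56.
This density is strictly decreasing in θ, so the posterior mode lies at the lower boundary of the support.

θ̂_MAP = 8.56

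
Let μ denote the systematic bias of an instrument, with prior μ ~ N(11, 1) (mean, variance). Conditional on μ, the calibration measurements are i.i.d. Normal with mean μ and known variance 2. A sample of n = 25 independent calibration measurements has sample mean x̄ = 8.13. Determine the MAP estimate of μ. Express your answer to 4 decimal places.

μ̂_MAP = 8.3426

n = 25, x̄ = 8.13.
For a Normal prior and Normal likelihood with known variance, the posterior is Normal; its mode equals its mean, the precision-weighted average.
Prior precision 1/σ₀² = 1/1 = 1; data precision n/σ² = 25/2 = 12.5.
μ̂ = (1·11 + 12.5·8.13) / (1 + 12.5) = 112.625/13.5 = 901/108 ≈ 8.3426.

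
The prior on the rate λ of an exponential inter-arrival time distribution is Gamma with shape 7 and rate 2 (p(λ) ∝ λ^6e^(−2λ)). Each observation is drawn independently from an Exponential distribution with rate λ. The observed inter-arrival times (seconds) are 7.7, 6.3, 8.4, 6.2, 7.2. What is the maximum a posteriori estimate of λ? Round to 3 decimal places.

The Exponential(rate=λ) likelihood is ∝ λ^n e^(−λΣtᵢ). Here n = 5 and Σtᵢ = 7.7 + 6.3 + 8.4 + 6.2 + 7.2 = 35.8.
Posterior ∝ λ^6e^(−2λ) · λ^5e^(−35.8λ) = λ^11e^(−37.8λ), i.e. Gamma(12, 37.8).
Mode = (a−1)/b = 11/37.8 ≈ 0.291.

λ̂_MAP = 0.291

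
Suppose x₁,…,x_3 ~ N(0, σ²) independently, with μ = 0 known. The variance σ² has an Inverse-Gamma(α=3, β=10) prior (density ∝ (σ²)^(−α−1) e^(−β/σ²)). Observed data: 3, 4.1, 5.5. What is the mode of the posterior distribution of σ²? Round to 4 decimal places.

σ̂²_MAP = 6.9145

Sum of squared deviations about the known mean: SS = (3−0)² + (4.1−0)² + (5.5−0)² = 56.06.
The Normal likelihood contributes (σ²)^(−n/2) exp(−SS/(2σ²)), so the posterior is Inverse-Gamma(α + n/2, β + SS/2) = Inverse-Gamma(4.5, 38.03).
The mode of Inverse-Gamma(a, b) is b/(a+1) = 38.03/5.5 ≈ 6.9145.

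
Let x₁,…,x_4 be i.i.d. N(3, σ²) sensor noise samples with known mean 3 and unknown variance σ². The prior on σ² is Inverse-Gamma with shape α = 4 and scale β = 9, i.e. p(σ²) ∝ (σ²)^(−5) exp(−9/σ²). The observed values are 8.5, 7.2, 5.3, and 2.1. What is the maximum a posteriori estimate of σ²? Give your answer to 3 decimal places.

Sum of squared deviations about the known mean: SS = (8.5−3)² + (7.2−3)² + (5.3−3)² + (2.1−3)² = 53.99.
The Normal likelihood contributes (σ²)^(−n/2) exp(−SS/(2σ²)), so the posterior is Inverse-Gamma(α + n/2, β + SS/2) = Inverse-Gamma(6, 35.995).
The mode of Inverse-Gamma(a, b) is b/(a+1) = 35.995/7 ≈ 5.142.

σ̂²_MAP = 5.142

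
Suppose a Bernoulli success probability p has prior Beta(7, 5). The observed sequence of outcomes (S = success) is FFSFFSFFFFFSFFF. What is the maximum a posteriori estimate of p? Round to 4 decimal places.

p̂_MAP = 0.3600

Prior: Beta(7, 5).
Data: 3 successes in 15 trials (from the sequence). The binomial likelihood contributes p^3(1−p)^12, so the posterior is Beta(7+3, 5+12) = Beta(10, 17).
For Beta(a, b) with a, b > 1 the mode is (a−1)/(a+b−2) = 9/25 ≈ 0.3600.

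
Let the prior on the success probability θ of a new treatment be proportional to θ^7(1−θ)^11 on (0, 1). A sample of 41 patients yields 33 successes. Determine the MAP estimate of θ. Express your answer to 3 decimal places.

The prior density ∝ θ^7(1−θ)^11 is the kernel of Beta(8, 12).
Data: 33 successes in 41 trials. The binomial likelihood contributes θ^33(1−θ)^8, so the posterior is Beta(8+33, 12+8) = Beta(41, 20).
For Beta(a, b) with a, b > 1 the mode is (a−1)/(a+b−2) = 40/59 ≈ 0.678.

θ̂_MAP = 0.678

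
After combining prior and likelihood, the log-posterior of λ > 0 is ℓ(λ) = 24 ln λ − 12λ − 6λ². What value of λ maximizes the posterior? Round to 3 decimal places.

ℓ'(λ) = 24/λ − 12 − 12λ. Setting this to zero and multiplying by λ: 12λ² + 12λ − 24 = 0.
λ = (−12 + √(12² + 4·12·24)) / (2·12) = (−12 + √1296) / 24 = (−12 + 36)/24 = 1.
ℓ''(λ) = −24/λ² − 12 < 0, confirming a maximum.

λ̂_MAP = 1.000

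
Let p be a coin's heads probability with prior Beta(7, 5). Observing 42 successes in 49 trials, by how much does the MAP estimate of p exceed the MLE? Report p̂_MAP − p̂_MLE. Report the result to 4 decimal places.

MAP − MLE = -0.0436

Posterior is Beta(49, 12); MAP = (49−1)/(61−2) = 48/59 ≈ 0.81356.
MLE ignores the prior: p̂_MLE = k/n = 42/49 ≈ 0.85714.
Difference = 48/59 − 42/49 = -18/413 ≈ -0.0436.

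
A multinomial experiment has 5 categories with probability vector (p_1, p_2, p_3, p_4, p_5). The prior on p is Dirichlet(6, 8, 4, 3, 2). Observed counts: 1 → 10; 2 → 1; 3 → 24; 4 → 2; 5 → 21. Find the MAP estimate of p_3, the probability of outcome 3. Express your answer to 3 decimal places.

MAP estimate: 0.355

The posterior is Dirichlet(αᵢ + nᵢ) = Dirichlet(16, 9, 28, 5, 23).
For a Dirichlet(a₁,…,a_K) with all aᵢ > 1, the mode has j-th component (aⱼ − 1)/(Σaᵢ − K).
Here Σaᵢ = 81 and K = 5, so p_3 = (28 − 1)/(81 − 5) = 27/76 ≈ 0.355.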